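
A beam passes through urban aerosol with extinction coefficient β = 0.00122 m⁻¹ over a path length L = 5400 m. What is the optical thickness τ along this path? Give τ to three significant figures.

τ = β·L = 0.00122 × 5400 = 6.5880.

6.59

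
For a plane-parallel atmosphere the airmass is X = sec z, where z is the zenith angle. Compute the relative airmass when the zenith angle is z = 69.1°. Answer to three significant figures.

2.80

X = sec z = 1/cos 69.1° = 1/0.3567 = 2.8032.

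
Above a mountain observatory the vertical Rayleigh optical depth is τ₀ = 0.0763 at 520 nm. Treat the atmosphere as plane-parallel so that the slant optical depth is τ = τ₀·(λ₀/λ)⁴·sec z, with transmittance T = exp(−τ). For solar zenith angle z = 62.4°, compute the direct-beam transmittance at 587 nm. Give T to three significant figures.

0.904

sec 62.4° = 2.1584.
τ = 0.0763 × (520/587)⁴ × 2.1584 = 0.0763 × 0.6158 × 2.1584 = 0.1014.
T = exp(−0.1014) = 0.9036.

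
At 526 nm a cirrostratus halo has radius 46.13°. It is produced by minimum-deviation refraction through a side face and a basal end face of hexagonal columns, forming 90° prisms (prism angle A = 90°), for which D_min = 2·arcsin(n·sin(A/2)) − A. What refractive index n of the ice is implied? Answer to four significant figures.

Rearranging: n = sin((D_min + A)/2) / sin(A/2).
(D_min + A)/2 = (46.13° + 90°)/2 = 68.065°.
n = sin 68.065° / sin 45° = 0.9276 / 0.7071 = 1.3118.

1.312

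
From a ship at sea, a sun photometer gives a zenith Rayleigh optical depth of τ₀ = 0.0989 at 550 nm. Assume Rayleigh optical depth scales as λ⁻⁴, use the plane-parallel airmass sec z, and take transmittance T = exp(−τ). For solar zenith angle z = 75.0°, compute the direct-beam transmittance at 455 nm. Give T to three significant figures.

0.442

sec 75.0° = 3.8637.
τ = 0.0989 × (550/455)⁴ × 3.8637 = 0.0989 × 2.1350 × 3.8637 = 0.8158.
T = exp(−0.8158) = 0.4423.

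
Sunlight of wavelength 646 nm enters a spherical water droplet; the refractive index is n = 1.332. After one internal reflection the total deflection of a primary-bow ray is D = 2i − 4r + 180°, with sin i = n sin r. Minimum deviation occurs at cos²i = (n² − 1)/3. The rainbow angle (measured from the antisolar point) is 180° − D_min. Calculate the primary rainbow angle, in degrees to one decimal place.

42.2°

cos²i = (1.77422 − 1)/3 = 0.25807; i = arccos(0.50801) = 59.469°.
sin r = sin 59.469°/1.332 = 0.64666; r = 40.290°.
D_min = 2·59.469° − 4·40.290° + 180° = 137.776°.
Rainbow angle = 180° − D_min = 42.224°.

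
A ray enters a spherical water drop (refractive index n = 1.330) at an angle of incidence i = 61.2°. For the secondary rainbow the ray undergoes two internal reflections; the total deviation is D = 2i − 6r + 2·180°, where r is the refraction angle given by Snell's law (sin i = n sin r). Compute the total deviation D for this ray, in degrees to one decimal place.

235.1°

sin r = sin 61.2° / 1.330 = 0.8763/1.330 = 0.6589; r = 41.21°.
D = 2·61.2° − 6·41.21° + 2·180° = 122.40° − 247.29° + 360° = 235.11°.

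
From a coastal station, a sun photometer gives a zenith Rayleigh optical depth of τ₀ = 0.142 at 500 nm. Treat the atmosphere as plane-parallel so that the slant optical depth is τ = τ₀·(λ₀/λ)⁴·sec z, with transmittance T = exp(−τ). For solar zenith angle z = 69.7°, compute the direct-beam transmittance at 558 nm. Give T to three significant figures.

0.768

sec 69.7° = 2.8824.
τ = 0.142 × (500/558)⁴ × 2.8824 = 0.142 × 0.6447 × 2.8824 = 0.2639.
T = exp(−0.2639) = 0.7681.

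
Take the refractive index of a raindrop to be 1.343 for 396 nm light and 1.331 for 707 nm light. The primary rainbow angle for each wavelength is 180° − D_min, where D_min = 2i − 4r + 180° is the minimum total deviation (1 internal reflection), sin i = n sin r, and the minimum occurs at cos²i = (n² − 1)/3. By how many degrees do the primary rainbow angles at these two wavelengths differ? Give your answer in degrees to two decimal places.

At 396 nm (n = 1.343): cos²i = 0.26788 → i = 58.830°, r = 39.577°, D_min = 139.354°, rainbow angle = 40.646°.
At 707 nm (n = 1.331): cos²i = 0.25719 → i = 59.527°, r = 40.356°, D_min = 137.630°, rainbow angle = 42.370°.
Angular width = |40.646° − 42.370°| = 1.724°.

1.72°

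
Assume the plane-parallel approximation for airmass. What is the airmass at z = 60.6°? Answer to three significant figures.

2.04

X = sec z = 1/cos 60.6° = 1/0.4909 = 2.0371.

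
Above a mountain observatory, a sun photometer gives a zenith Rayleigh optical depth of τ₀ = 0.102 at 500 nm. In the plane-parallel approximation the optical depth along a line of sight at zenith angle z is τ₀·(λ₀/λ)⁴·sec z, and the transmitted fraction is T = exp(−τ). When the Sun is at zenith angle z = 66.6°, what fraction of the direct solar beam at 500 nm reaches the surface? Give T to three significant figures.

0.773

sec 66.6° = 2.5180.
τ = 0.102 × (500/500)⁴ × 2.5180 = 0.102 × 1.0000 × 2.5180 = 0.2568.
T = exp(−0.2568) = 0.7735.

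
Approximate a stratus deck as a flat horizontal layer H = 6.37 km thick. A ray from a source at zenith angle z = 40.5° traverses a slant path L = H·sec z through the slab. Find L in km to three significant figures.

sec z = 1/cos 40.5° = 1.3151.
L = 6.37 × 1.3151 = 8.377 km.

8.38 km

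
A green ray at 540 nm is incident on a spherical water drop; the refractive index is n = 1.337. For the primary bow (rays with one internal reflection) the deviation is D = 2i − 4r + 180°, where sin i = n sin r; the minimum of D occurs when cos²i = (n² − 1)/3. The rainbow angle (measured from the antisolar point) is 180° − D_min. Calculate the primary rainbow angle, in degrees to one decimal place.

41.5°

cos²i = (1.78757 − 1)/3 = 0.26252; i = arccos(0.51237) = 59.178°.
sin r = sin 59.178°/1.337 = 0.64231; r = 39.964°.
D_min = 2·59.178° − 4·39.964° + 180° = 138.500°.
Rainbow angle = 180° − D_min = 41.500°.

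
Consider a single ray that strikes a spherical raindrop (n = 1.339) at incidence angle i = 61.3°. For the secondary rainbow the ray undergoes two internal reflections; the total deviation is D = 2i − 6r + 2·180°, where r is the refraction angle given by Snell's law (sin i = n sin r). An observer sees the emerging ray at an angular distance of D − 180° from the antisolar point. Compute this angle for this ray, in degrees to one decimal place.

57.0°

sin r = sin 61.3° / 1.339 = 0.8771/1.339 = 0.6551; r = 40.93°.
D = 2·61.3° − 6·40.93° + 2·180° = 122.60° − 245.55° + 360° = 237.05°.
Angle from antisolar point = D − 180° = 57.05°.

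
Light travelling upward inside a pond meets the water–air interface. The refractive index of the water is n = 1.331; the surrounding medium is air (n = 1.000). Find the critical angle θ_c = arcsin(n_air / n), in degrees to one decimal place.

48.7°

sin θ_c = n_air / n = 1.000 / 1.331 = 0.7513.
θ_c = arcsin(0.7513) = 48.70°.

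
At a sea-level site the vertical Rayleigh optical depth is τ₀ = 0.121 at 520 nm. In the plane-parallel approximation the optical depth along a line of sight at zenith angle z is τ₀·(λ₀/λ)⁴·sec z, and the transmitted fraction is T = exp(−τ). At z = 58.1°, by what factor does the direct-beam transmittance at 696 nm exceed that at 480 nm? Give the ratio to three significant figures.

Airmass: sec 58.1° = 1.8924.
τ(696 nm) = 0.121 × (520/696)⁴ × 1.8924 = 0.121 × 0.3116 × 1.8924 = 0.0713.
τ(480 nm) = 0.121 × (520/480)⁴ × 1.8924 = 0.121 × 1.3774 × 1.8924 = 0.3154.
T(696)/T(480) = exp(τ_B − τ_A) = exp(0.2440) = 1.2764.

1.28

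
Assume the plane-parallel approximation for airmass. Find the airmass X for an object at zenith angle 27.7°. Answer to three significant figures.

1.13

X = sec z = 1/cos 27.7° = 1/0.8854 = 1.1294.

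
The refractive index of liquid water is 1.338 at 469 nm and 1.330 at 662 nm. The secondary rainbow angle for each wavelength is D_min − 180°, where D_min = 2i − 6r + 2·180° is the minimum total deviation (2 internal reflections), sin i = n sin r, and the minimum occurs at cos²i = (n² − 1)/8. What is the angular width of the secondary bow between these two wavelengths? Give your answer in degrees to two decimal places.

2.09°

At 469 nm (n = 1.338): cos²i = 0.09878 → i = 71.682°, r = 45.195°, D_min = 232.193°, rainbow angle = 52.193°.
At 662 nm (n = 1.330): cos²i = 0.09611 → i = 71.940°, r = 45.630°, D_min = 230.101°, rainbow angle = 50.101°.
Angular width = |52.193° − 50.101°| = 2.092°.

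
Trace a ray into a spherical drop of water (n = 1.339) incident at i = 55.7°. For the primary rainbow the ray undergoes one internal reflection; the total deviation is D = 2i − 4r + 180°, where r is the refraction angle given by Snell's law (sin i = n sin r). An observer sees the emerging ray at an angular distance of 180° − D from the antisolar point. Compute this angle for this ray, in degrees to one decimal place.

sin r = sin 55.7° / 1.339 = 0.8261/1.339 = 0.6170; r = 38.09°.
D = 2·55.7° − 4·38.09° + 180° = 111.40° − 152.38° + 180° = 139.02°.
Angle from antisolar point = 180° − D = 40.98°.

41.0°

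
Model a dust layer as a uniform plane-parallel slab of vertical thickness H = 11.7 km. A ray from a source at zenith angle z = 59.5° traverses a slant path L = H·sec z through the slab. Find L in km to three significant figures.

sec z = 1/cos 59.5° = 1.9703.
L = 11.7 × 1.9703 = 23.052 km.

23.1 km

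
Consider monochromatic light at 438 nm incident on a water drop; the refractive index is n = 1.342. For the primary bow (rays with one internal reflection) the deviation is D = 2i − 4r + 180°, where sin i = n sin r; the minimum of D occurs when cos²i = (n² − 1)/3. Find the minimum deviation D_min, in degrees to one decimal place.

cos²i = (1.80096 − 1)/3 = 0.26699; i = arccos(0.51671) = 58.888°.
sin r = sin 58.888°/1.342 = 0.63797; r = 39.641°.
D_min = 2·58.888° − 4·39.641° + 180° = 139.213°.

139.2°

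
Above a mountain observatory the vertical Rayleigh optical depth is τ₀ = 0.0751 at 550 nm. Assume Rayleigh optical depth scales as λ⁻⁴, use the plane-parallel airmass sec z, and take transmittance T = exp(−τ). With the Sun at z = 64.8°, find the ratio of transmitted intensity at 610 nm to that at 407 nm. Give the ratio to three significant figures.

1.60

Airmass: sec 64.8° = 2.3486.
τ(610 nm) = 0.0751 × (550/610)⁴ × 2.3486 = 0.0751 × 0.6609 × 2.3486 = 0.1166.
τ(407 nm) = 0.0751 × (550/407)⁴ × 2.3486 = 0.0751 × 3.3348 × 2.3486 = 0.5882.
T(610)/T(407) = exp(τ_B − τ_A) = exp(0.4716) = 1.6026.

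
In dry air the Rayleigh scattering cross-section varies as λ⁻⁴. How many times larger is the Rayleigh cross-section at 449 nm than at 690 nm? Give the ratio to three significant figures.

5.58

Rayleigh scattering ∝ λ⁻⁴, so the ratio of coefficients is the inverse fourth power of the wavelength ratio.
σ(449)/σ(690) = (690/449)⁴ = (1.5367)⁴ = 5.577.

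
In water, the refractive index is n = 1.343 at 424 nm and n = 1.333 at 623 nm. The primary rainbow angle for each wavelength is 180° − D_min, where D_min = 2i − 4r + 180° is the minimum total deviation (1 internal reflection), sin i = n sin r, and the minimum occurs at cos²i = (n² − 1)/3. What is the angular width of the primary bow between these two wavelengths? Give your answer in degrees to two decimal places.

At 424 nm (n = 1.343): cos²i = 0.26788 → i = 58.830°, r = 39.577°, D_min = 139.354°, rainbow angle = 40.646°.
At 623 nm (n = 1.333): cos²i = 0.25896 → i = 59.410°, r = 40.225°, D_min = 137.922°, rainbow angle = 42.078°.
Angular width = |40.646° − 42.078°| = 1.432°.

1.43°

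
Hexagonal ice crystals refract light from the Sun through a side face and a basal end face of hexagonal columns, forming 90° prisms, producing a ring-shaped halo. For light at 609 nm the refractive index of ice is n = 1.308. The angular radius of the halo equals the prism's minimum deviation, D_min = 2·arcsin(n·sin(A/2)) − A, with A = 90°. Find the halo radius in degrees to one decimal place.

n·sin(A/2) = 1.308 × sin 45° = 1.308 × 0.7071 = 0.9249.
D_min = 2·arcsin(0.9249) − 90° = 2 × 67.653° − 90° = 45.305°.

45.3°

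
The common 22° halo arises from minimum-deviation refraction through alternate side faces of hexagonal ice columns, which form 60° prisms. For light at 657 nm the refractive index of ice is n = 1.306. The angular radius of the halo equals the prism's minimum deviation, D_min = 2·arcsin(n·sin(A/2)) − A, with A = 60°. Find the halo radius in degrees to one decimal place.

n·sin(A/2) = 1.306 × sin 30° = 1.306 × 0.5000 = 0.6530.
D_min = 2·arcsin(0.6530) − 60° = 2 × 40.768° − 60° = 21.536°.

21.5°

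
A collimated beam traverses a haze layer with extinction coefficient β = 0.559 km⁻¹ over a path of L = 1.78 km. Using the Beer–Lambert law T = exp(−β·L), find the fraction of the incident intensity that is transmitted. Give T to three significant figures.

0.370

τ = β·L = 0.559 × 1.78 = 0.9950.
T = exp(−0.9950) = 0.3697.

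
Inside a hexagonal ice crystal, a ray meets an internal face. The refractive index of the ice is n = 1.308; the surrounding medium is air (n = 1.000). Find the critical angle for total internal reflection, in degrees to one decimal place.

sin θ_c = n_air / n = 1.000 / 1.308 = 0.7645.
θ_c = arcsin(0.7645) = 49.86°.

49.9°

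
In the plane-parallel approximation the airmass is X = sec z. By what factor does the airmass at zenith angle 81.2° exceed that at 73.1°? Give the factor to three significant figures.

X(81.2°)/X(73.1°) = sec 81.2° / sec 73.1° = cos 73.1° / cos 81.2° = 0.2907/0.1530 = 1.9002.

1.90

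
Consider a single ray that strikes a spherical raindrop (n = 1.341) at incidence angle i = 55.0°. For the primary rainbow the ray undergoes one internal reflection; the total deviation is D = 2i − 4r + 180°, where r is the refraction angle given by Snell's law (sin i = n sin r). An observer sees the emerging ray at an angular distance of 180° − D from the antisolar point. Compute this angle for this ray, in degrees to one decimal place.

40.6°

sin r = sin 55.0° / 1.341 = 0.8192/1.341 = 0.6109; r = 37.65°.
D = 2·55.0° − 4·37.65° + 180° = 110.00° − 150.60° + 180° = 139.40°.
Angle from antisolar point = 180° − D = 40.60°.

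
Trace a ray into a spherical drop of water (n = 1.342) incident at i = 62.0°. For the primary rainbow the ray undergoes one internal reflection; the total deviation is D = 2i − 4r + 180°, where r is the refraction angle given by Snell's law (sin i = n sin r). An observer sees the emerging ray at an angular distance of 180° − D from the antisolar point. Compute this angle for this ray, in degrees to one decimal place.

40.6°

sin r = sin 62.0° / 1.342 = 0.8829/1.342 = 0.6579; r = 41.14°.
D = 2·62.0° − 4·41.14° + 180° = 124.00° − 164.57° + 180° = 139.43°.
Angle from antisolar point = 180° − D = 40.57°.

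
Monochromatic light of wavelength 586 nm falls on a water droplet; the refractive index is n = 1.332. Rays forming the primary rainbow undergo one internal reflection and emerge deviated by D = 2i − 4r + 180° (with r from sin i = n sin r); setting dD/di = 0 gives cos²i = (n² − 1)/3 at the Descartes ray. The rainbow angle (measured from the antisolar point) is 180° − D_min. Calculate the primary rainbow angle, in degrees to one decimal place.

42.2°

cos²i = (1.77422 − 1)/3 = 0.25807; i = arccos(0.50801) = 59.469°.
sin r = sin 59.469°/1.332 = 0.64666; r = 40.290°.
D_min = 2·59.469° − 4·40.290° + 180° = 137.776°.
Rainbow angle = 180° − D_min = 42.224°.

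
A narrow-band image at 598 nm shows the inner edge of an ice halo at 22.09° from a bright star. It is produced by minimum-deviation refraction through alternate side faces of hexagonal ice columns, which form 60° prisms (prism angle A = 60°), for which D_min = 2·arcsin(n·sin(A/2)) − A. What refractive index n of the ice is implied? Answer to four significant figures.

1.313

Rearranging: n = sin((D_min + A)/2) / sin(A/2).
(D_min + A)/2 = (22.09° + 60°)/2 = 41.045°.
n = sin 41.045° / sin 30° = 0.6567 / 0.5000 = 1.3133.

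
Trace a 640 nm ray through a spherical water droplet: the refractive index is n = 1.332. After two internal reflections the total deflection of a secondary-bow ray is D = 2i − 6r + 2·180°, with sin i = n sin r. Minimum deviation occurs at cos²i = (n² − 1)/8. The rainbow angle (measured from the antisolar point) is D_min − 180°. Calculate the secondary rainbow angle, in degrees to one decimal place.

cos²i = (1.77422 − 1)/8 = 0.09678; i = arccos(0.31109) = 71.875°.
sin r = sin 71.875°/1.332 = 0.71350; r = 45.520°.
D_min = 2·71.875° − 6·45.520° + 360° = 230.628°.
Rainbow angle = D_min − 180° = 50.628°.

50.6°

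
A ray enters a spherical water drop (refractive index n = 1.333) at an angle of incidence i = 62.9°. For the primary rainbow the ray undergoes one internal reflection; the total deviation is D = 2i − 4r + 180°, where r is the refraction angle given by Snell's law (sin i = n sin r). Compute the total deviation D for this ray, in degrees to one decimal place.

138.2°

sin r = sin 62.9° / 1.333 = 0.8902/1.333 = 0.6678; r = 41.90°.
D = 2·62.9° − 4·41.90° + 180° = 125.80° − 167.60° + 180° = 138.20°.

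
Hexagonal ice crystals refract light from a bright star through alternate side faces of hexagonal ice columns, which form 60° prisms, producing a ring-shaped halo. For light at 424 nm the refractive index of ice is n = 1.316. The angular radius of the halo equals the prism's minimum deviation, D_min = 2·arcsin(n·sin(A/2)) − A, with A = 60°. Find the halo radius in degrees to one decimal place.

n·sin(A/2) = 1.316 × sin 30° = 1.316 × 0.5000 = 0.6580.
D_min = 2·arcsin(0.6580) − 60° = 2 × 41.148° − 60° = 22.295°.

22.3°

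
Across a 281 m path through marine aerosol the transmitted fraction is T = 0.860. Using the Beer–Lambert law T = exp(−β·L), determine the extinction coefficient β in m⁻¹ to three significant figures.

Beer–Lambert: T = exp(−βL) ⇒ β = −ln(T)/L = −ln(0.860)/281 = 0.1508/281 = 0.0005367 m⁻¹.

0.000537 m⁻¹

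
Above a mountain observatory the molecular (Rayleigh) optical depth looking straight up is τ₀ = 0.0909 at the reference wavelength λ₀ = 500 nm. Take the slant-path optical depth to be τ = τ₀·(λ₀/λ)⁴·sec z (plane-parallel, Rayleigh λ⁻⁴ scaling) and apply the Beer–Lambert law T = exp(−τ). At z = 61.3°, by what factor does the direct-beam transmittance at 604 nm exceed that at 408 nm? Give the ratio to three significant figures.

1.40

Airmass: sec 61.3° = 2.0824.
τ(604 nm) = 0.0909 × (500/604)⁴ × 2.0824 = 0.0909 × 0.4696 × 2.0824 = 0.0889.
τ(408 nm) = 0.0909 × (500/408)⁴ × 2.0824 = 0.0909 × 2.2555 × 2.0824 = 0.4269.
T(604)/T(408) = exp(τ_B − τ_A) = exp(0.3380) = 1.4022.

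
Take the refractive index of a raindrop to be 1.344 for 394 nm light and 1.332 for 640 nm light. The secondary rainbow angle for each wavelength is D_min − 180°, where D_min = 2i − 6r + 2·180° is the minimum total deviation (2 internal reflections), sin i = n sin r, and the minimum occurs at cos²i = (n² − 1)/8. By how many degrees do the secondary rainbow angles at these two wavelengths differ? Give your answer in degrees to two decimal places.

3.10°

At 394 nm (n = 1.344): cos²i = 0.10079 → i = 71.490°, r = 44.874°, D_min = 233.733°, rainbow angle = 53.733°.
At 640 nm (n = 1.332): cos²i = 0.09678 → i = 71.875°, r = 45.520°, D_min = 230.628°, rainbow angle = 50.628°.
Angular width = |53.733° − 50.628°| = 3.104°.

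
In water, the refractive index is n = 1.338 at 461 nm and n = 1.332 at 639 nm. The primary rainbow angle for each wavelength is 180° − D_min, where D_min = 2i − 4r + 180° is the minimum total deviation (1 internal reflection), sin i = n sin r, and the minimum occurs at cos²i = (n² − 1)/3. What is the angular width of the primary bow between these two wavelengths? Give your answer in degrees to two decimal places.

At 461 nm (n = 1.338): cos²i = 0.26341 → i = 59.120°, r = 39.899°, D_min = 138.643°, rainbow angle = 41.357°.
At 639 nm (n = 1.332): cos²i = 0.25807 → i = 59.469°, r = 40.290°, D_min = 137.776°, rainbow angle = 42.224°.
Angular width = |41.357° − 42.224°| = 0.867°.

0.87°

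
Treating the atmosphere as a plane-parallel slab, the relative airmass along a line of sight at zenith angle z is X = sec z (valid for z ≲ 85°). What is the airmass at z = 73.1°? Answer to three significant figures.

X = sec z = 1/cos 73.1° = 1/0.2907 = 3.4399.

3.44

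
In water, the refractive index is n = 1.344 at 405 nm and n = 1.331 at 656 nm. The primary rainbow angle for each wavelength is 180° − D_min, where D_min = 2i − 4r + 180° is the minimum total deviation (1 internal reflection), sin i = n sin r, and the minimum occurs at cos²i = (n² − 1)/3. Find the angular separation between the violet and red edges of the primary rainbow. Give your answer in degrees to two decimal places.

1.86°

At 405 nm (n = 1.344): cos²i = 0.26878 → i = 58.772°, r = 39.512°, D_min = 139.495°, rainbow angle = 40.505°.
At 656 nm (n = 1.331): cos²i = 0.25719 → i = 59.527°, r = 40.356°, D_min = 137.630°, rainbow angle = 42.370°.
Angular width = |40.505° − 42.370°| = 1.865°.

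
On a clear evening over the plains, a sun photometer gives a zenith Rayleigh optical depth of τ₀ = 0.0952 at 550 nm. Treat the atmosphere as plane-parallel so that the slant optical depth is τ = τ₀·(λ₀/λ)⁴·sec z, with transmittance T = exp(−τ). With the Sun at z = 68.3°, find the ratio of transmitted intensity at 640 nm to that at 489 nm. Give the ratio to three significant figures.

Airmass: sec 68.3° = 2.7046.
τ(640 nm) = 0.0952 × (550/640)⁴ × 2.7046 = 0.0952 × 0.5454 × 2.7046 = 0.1404.
τ(489 nm) = 0.0952 × (550/489)⁴ × 2.7046 = 0.0952 × 1.6004 × 2.7046 = 0.4120.
T(640)/T(489) = exp(τ_B − τ_A) = exp(0.2716) = 1.3121.

1.31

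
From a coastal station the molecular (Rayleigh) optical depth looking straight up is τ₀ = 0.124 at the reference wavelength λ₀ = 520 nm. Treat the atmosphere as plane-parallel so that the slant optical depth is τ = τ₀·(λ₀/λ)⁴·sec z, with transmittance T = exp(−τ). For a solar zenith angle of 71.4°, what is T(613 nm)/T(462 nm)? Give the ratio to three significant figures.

1.53

Airmass: sec 71.4° = 3.1352.
τ(613 nm) = 0.124 × (520/613)⁴ × 3.1352 = 0.124 × 0.5178 × 3.1352 = 0.2013.
τ(462 nm) = 0.124 × (520/462)⁴ × 3.1352 = 0.124 × 1.6049 × 3.1352 = 0.6239.
T(613)/T(462) = exp(τ_B − τ_A) = exp(0.4226) = 1.5260.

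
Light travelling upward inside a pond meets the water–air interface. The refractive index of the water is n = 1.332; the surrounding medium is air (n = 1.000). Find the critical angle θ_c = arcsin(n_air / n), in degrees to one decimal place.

sin θ_c = n_air / n = 1.000 / 1.332 = 0.7508.
θ_c = arcsin(0.7508) = 48.66°.

48.7°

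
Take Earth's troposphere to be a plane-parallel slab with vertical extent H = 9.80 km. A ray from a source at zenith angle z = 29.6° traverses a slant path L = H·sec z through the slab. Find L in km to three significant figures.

11.3 km

sec z = 1/cos 29.6° = 1.1501.
L = 9.80 × 1.1501 = 11.271 km.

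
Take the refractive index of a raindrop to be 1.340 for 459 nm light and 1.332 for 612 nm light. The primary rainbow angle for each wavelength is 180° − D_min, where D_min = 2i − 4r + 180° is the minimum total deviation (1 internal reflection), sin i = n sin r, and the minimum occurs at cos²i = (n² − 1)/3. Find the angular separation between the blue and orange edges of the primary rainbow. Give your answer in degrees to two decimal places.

1.15°

At 459 nm (n = 1.340): cos²i = 0.26520 → i = 59.004°, r = 39.770°, D_min = 138.929°, rainbow angle = 41.071°.
At 612 nm (n = 1.332): cos²i = 0.25807 → i = 59.469°, r = 40.290°, D_min = 137.776°, rainbow angle = 42.224°.
Angular width = |41.071° − 42.224°| = 1.153°.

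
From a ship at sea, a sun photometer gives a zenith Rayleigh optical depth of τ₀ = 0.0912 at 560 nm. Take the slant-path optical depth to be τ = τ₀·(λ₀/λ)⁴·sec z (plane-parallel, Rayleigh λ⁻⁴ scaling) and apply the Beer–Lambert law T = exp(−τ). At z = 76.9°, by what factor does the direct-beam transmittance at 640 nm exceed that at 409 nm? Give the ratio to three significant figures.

Airmass: sec 76.9° = 4.4121.
τ(640 nm) = 0.0912 × (560/640)⁴ × 4.4121 = 0.0912 × 0.5862 × 4.4121 = 0.2359.
τ(409 nm) = 0.0912 × (560/409)⁴ × 4.4121 = 0.0912 × 3.5145 × 4.4121 = 1.4142.
T(640)/T(409) = exp(τ_B − τ_A) = exp(1.1783) = 3.2488.

3.25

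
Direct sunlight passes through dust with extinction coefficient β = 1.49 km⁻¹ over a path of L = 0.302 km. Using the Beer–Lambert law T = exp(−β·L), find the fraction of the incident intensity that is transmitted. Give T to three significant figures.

0.638

τ = β·L = 1.49 × 0.302 = 0.4500.
T = exp(−0.4500) = 0.6376.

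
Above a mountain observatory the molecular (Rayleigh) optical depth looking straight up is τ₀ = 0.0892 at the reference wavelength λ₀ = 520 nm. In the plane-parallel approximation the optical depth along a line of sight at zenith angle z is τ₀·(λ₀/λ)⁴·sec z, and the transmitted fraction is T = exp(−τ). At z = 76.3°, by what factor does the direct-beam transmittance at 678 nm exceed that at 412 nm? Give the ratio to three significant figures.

2.28

Airmass: sec 76.3° = 4.2223.
τ(678 nm) = 0.0892 × (520/678)⁴ × 4.2223 = 0.0892 × 0.3460 × 4.2223 = 0.1303.
τ(412 nm) = 0.0892 × (520/412)⁴ × 4.2223 = 0.0892 × 2.5376 × 4.2223 = 0.9557.
T(678)/T(412) = exp(τ_B − τ_A) = exp(0.8254) = 2.2828.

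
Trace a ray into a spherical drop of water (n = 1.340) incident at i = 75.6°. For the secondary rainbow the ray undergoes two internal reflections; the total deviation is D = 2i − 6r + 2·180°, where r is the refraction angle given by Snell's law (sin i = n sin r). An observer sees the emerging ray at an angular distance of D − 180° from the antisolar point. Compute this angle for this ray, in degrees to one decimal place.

53.5°

sin r = sin 75.6° / 1.340 = 0.9686/1.340 = 0.7228; r = 46.29°.
D = 2·75.6° − 6·46.29° + 2·180° = 151.20° − 277.73° + 360° = 233.47°.
Angle from antisolar point = D − 180° = 53.47°.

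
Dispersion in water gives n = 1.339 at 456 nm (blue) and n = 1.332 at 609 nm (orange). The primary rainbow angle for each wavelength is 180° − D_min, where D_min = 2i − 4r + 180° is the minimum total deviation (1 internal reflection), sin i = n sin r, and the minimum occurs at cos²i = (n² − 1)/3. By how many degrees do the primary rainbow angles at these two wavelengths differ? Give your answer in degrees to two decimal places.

1.01°

At 456 nm (n = 1.339): cos²i = 0.26431 → i = 59.062°, r = 39.834°, D_min = 138.786°, rainbow angle = 41.214°.
At 609 nm (n = 1.332): cos²i = 0.25807 → i = 59.469°, r = 40.290°, D_min = 137.776°, rainbow angle = 42.224°.
Angular width = |41.214° − 42.224°| = 1.010°.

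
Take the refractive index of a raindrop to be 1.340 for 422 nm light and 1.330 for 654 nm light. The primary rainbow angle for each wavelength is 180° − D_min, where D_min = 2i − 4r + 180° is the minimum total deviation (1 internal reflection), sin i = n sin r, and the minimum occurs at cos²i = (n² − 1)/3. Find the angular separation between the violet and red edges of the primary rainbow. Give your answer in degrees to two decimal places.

At 422 nm (n = 1.340): cos²i = 0.26520 → i = 59.004°, r = 39.770°, D_min = 138.929°, rainbow angle = 41.071°.
At 654 nm (n = 1.330): cos²i = 0.25630 → i = 59.585°, r = 40.422°, D_min = 137.484°, rainbow angle = 42.516°.
Angular width = |41.071° − 42.516°| = 1.445°.

1.45°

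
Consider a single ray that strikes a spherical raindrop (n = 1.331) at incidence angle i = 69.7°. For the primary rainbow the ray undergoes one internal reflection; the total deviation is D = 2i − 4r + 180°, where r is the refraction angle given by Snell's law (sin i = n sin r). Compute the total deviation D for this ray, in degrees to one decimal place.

140.2°

sin r = sin 69.7° / 1.331 = 0.9379/1.331 = 0.7046; r = 44.80°.
D = 2·69.7° − 4·44.80° + 180° = 139.40° − 179.21° + 180° = 140.19°.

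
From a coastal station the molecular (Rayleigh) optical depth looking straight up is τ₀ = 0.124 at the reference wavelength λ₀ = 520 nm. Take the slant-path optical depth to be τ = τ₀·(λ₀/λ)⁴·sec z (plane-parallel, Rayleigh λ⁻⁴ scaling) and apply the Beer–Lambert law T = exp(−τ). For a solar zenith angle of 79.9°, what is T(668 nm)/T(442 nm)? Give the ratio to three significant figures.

2.99

Airmass: sec 79.9° = 5.7023.
τ(668 nm) = 0.124 × (520/668)⁴ × 5.7023 = 0.124 × 0.3672 × 5.7023 = 0.2596.
τ(442 nm) = 0.124 × (520/442)⁴ × 5.7023 = 0.124 × 1.9157 × 5.7023 = 1.3546.
T(668)/T(442) = exp(τ_B − τ_A) = exp(1.0949) = 2.9889.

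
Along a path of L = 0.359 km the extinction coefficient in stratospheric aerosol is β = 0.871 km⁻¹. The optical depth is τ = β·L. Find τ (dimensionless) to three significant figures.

τ = β·L = 0.871 × 0.359 = 0.3127.

0.313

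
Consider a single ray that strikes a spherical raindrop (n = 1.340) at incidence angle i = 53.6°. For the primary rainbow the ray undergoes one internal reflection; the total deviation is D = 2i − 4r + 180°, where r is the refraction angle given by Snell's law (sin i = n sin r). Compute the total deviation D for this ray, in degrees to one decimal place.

139.5°

sin r = sin 53.6° / 1.340 = 0.8049/1.340 = 0.6007; r = 36.92°.
D = 2·53.6° − 4·36.92° + 180° = 107.20° − 147.67° + 180° = 139.53°.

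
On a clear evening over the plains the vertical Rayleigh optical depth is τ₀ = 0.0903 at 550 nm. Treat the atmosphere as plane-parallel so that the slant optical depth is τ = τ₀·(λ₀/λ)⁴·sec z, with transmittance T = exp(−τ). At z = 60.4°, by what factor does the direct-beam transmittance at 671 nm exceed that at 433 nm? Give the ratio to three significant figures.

Airmass: sec 60.4° = 2.0245.
τ(671 nm) = 0.0903 × (550/671)⁴ × 2.0245 = 0.0903 × 0.4514 × 2.0245 = 0.0825.
τ(433 nm) = 0.0903 × (550/433)⁴ × 2.0245 = 0.0903 × 2.6031 × 2.0245 = 0.4759.
T(671)/T(433) = exp(τ_B − τ_A) = exp(0.3934) = 1.4820.

1.48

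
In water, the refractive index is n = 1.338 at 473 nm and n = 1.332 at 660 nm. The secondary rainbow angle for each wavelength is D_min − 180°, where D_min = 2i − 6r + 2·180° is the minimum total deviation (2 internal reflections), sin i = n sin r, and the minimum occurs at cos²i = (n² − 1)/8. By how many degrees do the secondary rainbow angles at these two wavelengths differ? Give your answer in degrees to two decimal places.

At 473 nm (n = 1.338): cos²i = 0.09878 → i = 71.682°, r = 45.195°, D_min = 232.193°, rainbow angle = 52.193°.
At 660 nm (n = 1.332): cos²i = 0.09678 → i = 71.875°, r = 45.520°, D_min = 230.628°, rainbow angle = 50.628°.
Angular width = |52.193° − 50.628°| = 1.564°.

1.56°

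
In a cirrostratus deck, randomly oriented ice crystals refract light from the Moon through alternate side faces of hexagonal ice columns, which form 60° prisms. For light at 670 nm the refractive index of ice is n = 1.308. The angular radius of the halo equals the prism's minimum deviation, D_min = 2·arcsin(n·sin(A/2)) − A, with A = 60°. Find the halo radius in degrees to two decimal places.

n·sin(A/2) = 1.308 × sin 30° = 1.308 × 0.5000 = 0.6540.
D_min = 2·arcsin(0.6540) − 60° = 2 × 40.844° − 60° = 21.688°.

21.69°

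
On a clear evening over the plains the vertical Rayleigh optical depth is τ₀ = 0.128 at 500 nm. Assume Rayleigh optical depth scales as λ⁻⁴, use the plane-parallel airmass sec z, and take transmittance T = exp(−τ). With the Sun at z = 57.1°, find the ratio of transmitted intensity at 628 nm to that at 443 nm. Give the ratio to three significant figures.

Airmass: sec 57.1° = 1.8410.
τ(628 nm) = 0.128 × (500/628)⁴ × 1.8410 = 0.128 × 0.4018 × 1.8410 = 0.0947.
τ(443 nm) = 0.128 × (500/443)⁴ × 1.8410 = 0.128 × 1.6228 × 1.8410 = 0.3824.
T(628)/T(443) = exp(τ_B − τ_A) = exp(0.2877) = 1.3334.

1.33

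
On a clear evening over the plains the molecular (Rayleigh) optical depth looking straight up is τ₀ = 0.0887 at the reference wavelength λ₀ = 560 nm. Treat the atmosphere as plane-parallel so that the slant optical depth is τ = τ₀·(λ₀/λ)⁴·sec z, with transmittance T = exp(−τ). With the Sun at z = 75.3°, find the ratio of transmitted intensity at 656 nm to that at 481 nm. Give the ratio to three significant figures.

1.58

Airmass: sec 75.3° = 3.9408.
τ(656 nm) = 0.0887 × (560/656)⁴ × 3.9408 = 0.0887 × 0.5311 × 3.9408 = 0.1856.
τ(481 nm) = 0.0887 × (560/481)⁴ × 3.9408 = 0.0887 × 1.8373 × 3.9408 = 0.6422.
T(656)/T(481) = exp(τ_B − τ_A) = exp(0.4566) = 1.5787.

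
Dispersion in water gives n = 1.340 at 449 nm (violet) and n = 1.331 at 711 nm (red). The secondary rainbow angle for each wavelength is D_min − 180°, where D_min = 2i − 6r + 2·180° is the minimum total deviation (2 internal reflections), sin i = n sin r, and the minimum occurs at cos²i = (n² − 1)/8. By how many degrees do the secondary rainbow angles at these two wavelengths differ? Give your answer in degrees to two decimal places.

At 449 nm (n = 1.340): cos²i = 0.09945 → i = 71.618°, r = 45.088°, D_min = 232.709°, rainbow angle = 52.709°.
At 711 nm (n = 1.331): cos²i = 0.09645 → i = 71.907°, r = 45.575°, D_min = 230.365°, rainbow angle = 50.365°.
Angular width = |52.709° − 50.365°| = 2.344°.

2.34°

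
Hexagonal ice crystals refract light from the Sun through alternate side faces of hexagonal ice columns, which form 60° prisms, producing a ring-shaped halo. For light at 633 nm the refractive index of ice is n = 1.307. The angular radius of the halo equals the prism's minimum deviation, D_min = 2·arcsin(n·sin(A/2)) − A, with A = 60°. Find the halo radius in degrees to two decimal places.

21.61°

n·sin(A/2) = 1.307 × sin 30° = 1.307 × 0.5000 = 0.6535.
D_min = 2·arcsin(0.6535) − 60° = 2 × 40.806° − 60° = 21.612°.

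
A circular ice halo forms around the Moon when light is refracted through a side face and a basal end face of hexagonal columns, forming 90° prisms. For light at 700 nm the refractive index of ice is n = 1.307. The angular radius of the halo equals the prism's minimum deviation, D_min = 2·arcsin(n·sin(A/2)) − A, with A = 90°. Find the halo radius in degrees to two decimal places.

45.09°

n·sin(A/2) = 1.307 × sin 45° = 1.307 × 0.7071 = 0.9242.
D_min = 2·arcsin(0.9242) − 90° = 2 × 67.546° − 90° = 45.093°.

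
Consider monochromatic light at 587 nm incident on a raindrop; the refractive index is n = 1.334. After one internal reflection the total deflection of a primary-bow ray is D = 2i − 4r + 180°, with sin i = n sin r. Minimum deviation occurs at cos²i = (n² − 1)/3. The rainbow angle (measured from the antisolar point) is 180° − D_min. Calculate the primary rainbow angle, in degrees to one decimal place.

cos²i = (1.77956 − 1)/3 = 0.25985; i = arccos(0.50976) = 59.352°.
sin r = sin 59.352°/1.334 = 0.64492; r = 40.159°.
D_min = 2·59.352° − 4·40.159° + 180° = 138.067°.
Rainbow angle = 180° − D_min = 41.933°.

41.9°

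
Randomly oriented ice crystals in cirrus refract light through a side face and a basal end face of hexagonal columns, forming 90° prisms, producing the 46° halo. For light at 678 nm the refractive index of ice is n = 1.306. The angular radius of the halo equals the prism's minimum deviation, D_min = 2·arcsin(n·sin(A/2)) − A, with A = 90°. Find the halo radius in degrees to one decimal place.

n·sin(A/2) = 1.306 × sin 45° = 1.306 × 0.7071 = 0.9235.
D_min = 2·arcsin(0.9235) − 90° = 2 × 67.440° − 90° = 44.881°.

44.9°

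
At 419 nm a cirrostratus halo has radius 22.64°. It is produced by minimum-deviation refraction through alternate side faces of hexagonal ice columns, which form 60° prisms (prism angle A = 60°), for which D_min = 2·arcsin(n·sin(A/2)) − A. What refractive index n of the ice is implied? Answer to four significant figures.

Rearranging: n = sin((D_min + A)/2) / sin(A/2).
(D_min + A)/2 = (22.64° + 60°)/2 = 41.320°.
n = sin 41.320° / sin 30° = 0.6603 / 0.5000 = 1.3205.

1.321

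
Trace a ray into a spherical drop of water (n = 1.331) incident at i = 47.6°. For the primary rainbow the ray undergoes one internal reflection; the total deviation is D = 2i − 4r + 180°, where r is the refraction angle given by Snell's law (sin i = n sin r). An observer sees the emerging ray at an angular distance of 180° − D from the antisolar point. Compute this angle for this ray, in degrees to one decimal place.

39.6°

sin r = sin 47.6° / 1.331 = 0.7385/1.331 = 0.5548; r = 33.70°.
D = 2·47.6° − 4·33.70° + 180° = 95.20° − 134.79° + 180° = 140.41°.
Angle from antisolar point = 180° − D = 39.59°.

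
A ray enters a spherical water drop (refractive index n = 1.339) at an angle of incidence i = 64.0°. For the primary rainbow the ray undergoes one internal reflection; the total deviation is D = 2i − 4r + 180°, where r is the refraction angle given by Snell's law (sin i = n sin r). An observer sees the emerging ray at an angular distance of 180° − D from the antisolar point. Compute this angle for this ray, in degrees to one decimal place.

40.7°

sin r = sin 64.0° / 1.339 = 0.8988/1.339 = 0.6712; r = 42.16°.
D = 2·64.0° − 4·42.16° + 180° = 128.00° − 168.65° + 180° = 139.35°.
Angle from antisolar point = 180° − D = 40.65°.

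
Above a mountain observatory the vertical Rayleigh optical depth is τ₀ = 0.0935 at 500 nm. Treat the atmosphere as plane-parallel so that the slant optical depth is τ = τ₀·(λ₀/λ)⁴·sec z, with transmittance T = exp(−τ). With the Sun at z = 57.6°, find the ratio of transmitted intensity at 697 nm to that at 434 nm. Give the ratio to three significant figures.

1.30

Airmass: sec 57.6° = 1.8663.
τ(697 nm) = 0.0935 × (500/697)⁴ × 1.8663 = 0.0935 × 0.2648 × 1.8663 = 0.0462.
τ(434 nm) = 0.0935 × (500/434)⁴ × 1.8663 = 0.0935 × 1.7617 × 1.8663 = 0.3074.
T(697)/T(434) = exp(τ_B − τ_A) = exp(0.2612) = 1.2985.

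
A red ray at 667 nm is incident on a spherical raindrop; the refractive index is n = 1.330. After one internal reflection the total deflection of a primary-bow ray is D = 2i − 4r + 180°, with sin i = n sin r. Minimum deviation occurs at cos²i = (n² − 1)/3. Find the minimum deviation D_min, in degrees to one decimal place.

cos²i = (1.76890 − 1)/3 = 0.25630; i = arccos(0.50626) = 59.585°.
sin r = sin 59.585°/1.330 = 0.64841; r = 40.422°.
D_min = 2·59.585° − 4·40.422° + 180° = 137.484°.

137.5°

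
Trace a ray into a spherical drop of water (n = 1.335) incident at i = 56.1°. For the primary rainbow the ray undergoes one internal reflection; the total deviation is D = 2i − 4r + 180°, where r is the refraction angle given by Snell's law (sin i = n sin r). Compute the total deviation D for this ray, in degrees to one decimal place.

138.4°

sin r = sin 56.1° / 1.335 = 0.8300/1.335 = 0.6217; r = 38.44°.
D = 2·56.1° − 4·38.44° + 180° = 112.20° − 153.77° + 180° = 138.43°.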